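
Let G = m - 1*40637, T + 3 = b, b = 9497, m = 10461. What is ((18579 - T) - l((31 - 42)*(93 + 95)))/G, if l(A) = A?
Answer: -11153/30176 ≈ -0.36960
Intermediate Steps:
T = 9494 (T = -3 + 9497 = 9494)
G = -30176 (G = 10461 - 1*40637 = 10461 - 40637 = -30176)
((18579 - T) - l((31 - 42)*(93 + 95)))/G = ((18579 - 1*9494) - (31 - 42)*(93 + 95))/(-30176) = ((18579 - 9494) - (-11)*188)*(-1/30176) = (9085 - 1*(-2068))*(-1/30176) = (9085 + 2068)*(-1/30176) = 11153*(-1/30176) = -11153/30176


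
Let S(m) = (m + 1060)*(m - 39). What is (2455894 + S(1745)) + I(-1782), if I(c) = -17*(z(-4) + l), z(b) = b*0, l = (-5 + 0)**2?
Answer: 7240799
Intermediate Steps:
l = 25 (l = (-5)**2 = 25)
z(b) = 0
S(m) = (-39 + m)*(1060 + m) (S(m) = (1060 + m)*(-39 + m) = (-39 + m)*(1060 + m))
I(c) = -425 (I(c) = -17*(0 + 25) = -17*25 = -425)
(2455894 + S(1745)) + I(-1782) = (2455894 + (-41340 + 1745**2 + 1021*1745)) - 425 = (2455894 + (-41340 + 3045025 + 1781645)) - 425 = (2455894 + 4785330) - 425 = 7241224 - 425 = 7240799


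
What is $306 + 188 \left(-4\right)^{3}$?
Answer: $-11726$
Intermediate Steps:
$306 + 188 \left(-4\right)^{3} = 306 + 188 \left(-64\right) = 306 - 12032 = -11726$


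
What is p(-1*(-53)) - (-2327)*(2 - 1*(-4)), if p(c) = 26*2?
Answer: 14014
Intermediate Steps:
p(c) = 52
p(-1*(-53)) - (-2327)*(2 - 1*(-4)) = 52 - (-2327)*(2 - 1*(-4)) = 52 - (-2327)*(2 + 4) = 52 - (-2327)*6 = 52 - 1*(-13962) = 52 + 13962 = 14014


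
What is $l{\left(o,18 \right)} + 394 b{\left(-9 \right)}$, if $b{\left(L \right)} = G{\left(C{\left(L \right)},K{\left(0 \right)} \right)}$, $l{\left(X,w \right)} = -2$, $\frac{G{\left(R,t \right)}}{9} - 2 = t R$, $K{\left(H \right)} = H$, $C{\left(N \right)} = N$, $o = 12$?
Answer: $7090$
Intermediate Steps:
$G{\left(R,t \right)} = 18 + 9 R t$ ($G{\left(R,t \right)} = 18 + 9 t R = 18 + 9 R t$)
$b{\left(L \right)} = 18$ ($b{\left(L \right)} = 18 + 9 L 0 = 18 + 0 = 18$)
$l{\left(o,18 \right)} + 394 b{\left(-9 \right)} = -2 + 394 \cdot 18 = -2 + 7092 = 7090$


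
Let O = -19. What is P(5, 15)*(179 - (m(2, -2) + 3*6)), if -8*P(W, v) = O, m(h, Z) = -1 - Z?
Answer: 380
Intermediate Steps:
P(W, v) = 19/8 (P(W, v) = -⅛*(-19) = 19/8)
P(5, 15)*(179 - (m(2, -2) + 3*6)) = 19*(179 - ((-1 - 1*(-2)) + 3*6))/8 = 19*(179 - ((-1 + 2) + 18))/8 = 19*(179 - (1 + 18))/8 = 19*(179 - 1*19)/8 = 19*(179 - 19)/8 = (19/8)*160 = 380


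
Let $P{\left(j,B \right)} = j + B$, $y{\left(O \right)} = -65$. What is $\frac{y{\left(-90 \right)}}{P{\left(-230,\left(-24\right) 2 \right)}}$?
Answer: $\frac{65}{278} \approx 0.23381$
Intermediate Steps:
$P{\left(j,B \right)} = B + j$
$\frac{y{\left(-90 \right)}}{P{\left(-230,\left(-24\right) 2 \right)}} = - \frac{65}{\left(-24\right) 2 - 230} = - \frac{65}{-48 - 230} = - \frac{65}{-278} = \left(-65\right) \left(- \frac{1}{278}\right) = \frac{65}{278}$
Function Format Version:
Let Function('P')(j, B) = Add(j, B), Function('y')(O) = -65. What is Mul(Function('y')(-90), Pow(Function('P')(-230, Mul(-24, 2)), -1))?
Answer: Rational(65, 278) ≈ 0.23381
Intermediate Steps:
Function('P')(j, B) = Add(B, j)
Mul(Function('y')(-90), Pow(Function('P')(-230, Mul(-24, 2)), -1)) = Mul(-65, Pow(Add(Mul(-24, 2), -230), -1)) = Mul(-65, Pow(Add(-48, -230), -1)) = Mul(-65, Pow(-278, -1)) = Mul(-65, Rational(-1, 278)) = Rational(65, 278)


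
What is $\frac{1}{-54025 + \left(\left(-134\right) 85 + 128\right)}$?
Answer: $- \frac{1}{65287} \approx -1.5317 \cdot 10^{-5}$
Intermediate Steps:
$\frac{1}{-54025 + \left(\left(-134\right) 85 + 128\right)} = \frac{1}{-54025 + \left(-11390 + 128\right)} = \frac{1}{-54025 - 11262} = \frac{1}{-65287} = - \frac{1}{65287}$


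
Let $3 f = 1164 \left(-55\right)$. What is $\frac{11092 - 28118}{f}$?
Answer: $\frac{8513}{10670} \approx 0.79784$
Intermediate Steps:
$f = -21340$ ($f = \frac{1164 \left(-55\right)}{3} = \frac{1}{3} \left(-64020\right) = -21340$)
$\frac{11092 - 28118}{f} = \frac{11092 - 28118}{-21340} = \left(-17026\right) \left(- \frac{1}{21340}\right) = \frac{8513}{10670}$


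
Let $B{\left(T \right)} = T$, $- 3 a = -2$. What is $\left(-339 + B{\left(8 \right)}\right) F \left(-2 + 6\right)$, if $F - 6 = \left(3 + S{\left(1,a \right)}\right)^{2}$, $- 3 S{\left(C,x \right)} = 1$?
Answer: $- \frac{156232}{9} \approx -17359.0$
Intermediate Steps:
$a = \frac{2}{3}$ ($a = \left(- \frac{1}{3}\right) \left(-2\right) = \frac{2}{3} \approx 0.66667$)
$S{\left(C,x \right)} = - \frac{1}{3}$ ($S{\left(C,x \right)} = \left(- \frac{1}{3}\right) 1 = - \frac{1}{3}$)
$F = \frac{118}{9}$ ($F = 6 + \left(3 - \frac{1}{3}\right)^{2} = 6 + \left(\frac{8}{3}\right)^{2} = 6 + \frac{64}{9} = \frac{118}{9} \approx 13.111$)
$\left(-339 + B{\left(8 \right)}\right) F \left(-2 + 6\right) = \left(-339 + 8\right) \frac{118 \left(-2 + 6\right)}{9} = - 331 \cdot \frac{118}{9} \cdot 4 = \left(-331\right) \frac{472}{9} = - \frac{156232}{9}$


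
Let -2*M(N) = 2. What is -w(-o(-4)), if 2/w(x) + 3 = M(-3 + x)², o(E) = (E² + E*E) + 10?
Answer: 1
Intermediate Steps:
o(E) = 10 + 2*E² (o(E) = (E² + E²) + 10 = 2*E² + 10 = 10 + 2*E²)
M(N) = -1 (M(N) = -½*2 = -1)
w(x) = -1 (w(x) = 2/(-3 + (-1)²) = 2/(-3 + 1) = 2/(-2) = 2*(-½) = -1)
-w(-o(-4)) = -1*(-1) = 1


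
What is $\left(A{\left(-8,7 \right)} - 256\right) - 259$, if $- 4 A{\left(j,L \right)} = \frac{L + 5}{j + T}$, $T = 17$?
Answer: $- \frac{1546}{3} \approx -515.33$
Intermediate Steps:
$A{\left(j,L \right)} = - \frac{5 + L}{4 \left(17 + j\right)}$ ($A{\left(j,L \right)} = - \frac{\left(L + 5\right) \frac{1}{j + 17}}{4} = - \frac{\left(5 + L\right) \frac{1}{17 + j}}{4} = - \frac{\frac{1}{17 + j} \left(5 + L\right)}{4} = - \frac{5 + L}{4 \left(17 + j\right)}$)
$\left(A{\left(-8,7 \right)} - 256\right) - 259 = \left(\frac{-5 - 7}{4 \left(17 - 8\right)} - 256\right) - 259 = \left(\frac{-5 - 7}{4 \cdot 9} - 256\right) - 259 = \left(\frac{1}{4} \cdot \frac{1}{9} \left(-12\right) - 256\right) - 259 = \left(- \frac{1}{3} - 256\right) - 259 = - \frac{769}{3} - 259 = - \frac{1546}{3}$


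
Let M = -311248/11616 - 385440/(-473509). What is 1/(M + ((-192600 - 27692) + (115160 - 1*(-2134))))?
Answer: -343767534/35416299808069 ≈ -9.7065e-6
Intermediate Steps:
M = -8931341137/343767534 (M = -311248*1/11616 - 385440*(-1/473509) = -19453/726 + 385440/473509 = -8931341137/343767534 ≈ -25.981)
1/(M + ((-192600 - 27692) + (115160 - 1*(-2134)))) = 1/(-8931341137/343767534 + ((-192600 - 27692) + (115160 - 1*(-2134)))) = 1/(-8931341137/343767534 + (-220292 + (115160 + 2134))) = 1/(-8931341137/343767534 + (-220292 + 117294)) = 1/(-8931341137/343767534 - 102998) = 1/(-35416299808069/343767534) = -343767534/35416299808069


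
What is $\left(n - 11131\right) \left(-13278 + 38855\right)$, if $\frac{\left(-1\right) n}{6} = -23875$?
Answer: $3379207663$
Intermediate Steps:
$n = 143250$ ($n = \left(-6\right) \left(-23875\right) = 143250$)
$\left(n - 11131\right) \left(-13278 + 38855\right) = \left(143250 - 11131\right) \left(-13278 + 38855\right) = 132119 \cdot 25577 = 3379207663$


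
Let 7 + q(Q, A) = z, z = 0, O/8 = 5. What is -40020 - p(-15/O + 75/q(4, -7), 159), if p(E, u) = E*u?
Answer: -2142381/56 ≈ -38257.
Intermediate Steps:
O = 40 (O = 8*5 = 40)
q(Q, A) = -7 (q(Q, A) = -7 + 0 = -7)
-40020 - p(-15/O + 75/q(4, -7), 159) = -40020 - (-15/40 + 75/(-7))*159 = -40020 - (-15*1/40 + 75*(-⅐))*159 = -40020 - (-3/8 - 75/7)*159 = -40020 - (-621)*159/56 = -40020 - 1*(-98739/56) = -40020 + 98739/56 = -2142381/56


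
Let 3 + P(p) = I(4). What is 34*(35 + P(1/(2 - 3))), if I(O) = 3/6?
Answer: 1105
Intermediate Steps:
I(O) = ½ (I(O) = 3*(⅙) = ½)
P(p) = -5/2 (P(p) = -3 + ½ = -5/2)
34*(35 + P(1/(2 - 3))) = 34*(35 - 5/2) = 34*(65/2) = 1105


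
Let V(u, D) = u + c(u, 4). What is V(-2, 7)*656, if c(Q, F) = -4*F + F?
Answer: -9184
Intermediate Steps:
c(Q, F) = -3*F
V(u, D) = -12 + u (V(u, D) = u - 3*4 = u - 12 = -12 + u)
V(-2, 7)*656 = (-12 - 2)*656 = -14*656 = -9184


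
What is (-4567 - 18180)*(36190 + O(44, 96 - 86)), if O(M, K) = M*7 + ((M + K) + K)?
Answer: -831675814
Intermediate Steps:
O(M, K) = 2*K + 8*M (O(M, K) = 7*M + ((K + M) + K) = 7*M + (M + 2*K) = 2*K + 8*M)
(-4567 - 18180)*(36190 + O(44, 96 - 86)) = (-4567 - 18180)*(36190 + (2*(96 - 86) + 8*44)) = -22747*(36190 + (2*10 + 352)) = -22747*(36190 + (20 + 352)) = -22747*(36190 + 372) = -22747*36562 = -831675814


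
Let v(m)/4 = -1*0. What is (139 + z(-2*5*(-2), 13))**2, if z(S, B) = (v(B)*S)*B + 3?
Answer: 20164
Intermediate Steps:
v(m) = 0 (v(m) = 4*(-1*0) = 4*0 = 0)
z(S, B) = 3 (z(S, B) = (0*S)*B + 3 = 0*B + 3 = 0 + 3 = 3)
(139 + z(-2*5*(-2), 13))**2 = (139 + 3)**2 = 142**2 = 20164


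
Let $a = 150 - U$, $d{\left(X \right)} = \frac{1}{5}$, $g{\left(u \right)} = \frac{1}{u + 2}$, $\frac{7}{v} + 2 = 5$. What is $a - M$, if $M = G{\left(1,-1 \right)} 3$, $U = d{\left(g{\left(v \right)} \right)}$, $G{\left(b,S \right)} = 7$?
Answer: $\frac{644}{5} \approx 128.8$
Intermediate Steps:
$v = \frac{7}{3}$ ($v = \frac{7}{-2 + 5} = \frac{7}{3} \approx 2.3333$)
$g{\left(u \right)} = \frac{1}{2 + u}$
$d{\left(X \right)} = \frac{1}{5}$
$U = \frac{1}{5} \approx 0.2$
$M = 21$ ($M = 7 \cdot 3 = 21$)
$a = \frac{749}{5}$ ($a = 150 - \frac{1}{5} = \frac{749}{5} \approx 149.8$)
$a - M = \frac{749}{5} - 21 = \frac{644}{5}$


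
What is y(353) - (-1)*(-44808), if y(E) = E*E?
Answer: 79801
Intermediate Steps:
y(E) = E²
y(353) - (-1)*(-44808) = 353² - (-1)*(-44808) = 124609 - 1*44808 = 124609 - 44808 = 79801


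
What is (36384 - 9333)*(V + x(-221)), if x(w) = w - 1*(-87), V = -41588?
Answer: -1128621822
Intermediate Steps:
x(w) = 87 + w (x(w) = w + 87 = 87 + w)
(36384 - 9333)*(V + x(-221)) = (36384 - 9333)*(-41588 + (87 - 221)) = 27051*(-41588 - 134) = 27051*(-41722) = -1128621822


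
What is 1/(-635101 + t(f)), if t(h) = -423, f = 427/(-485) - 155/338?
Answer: -1/635524 ≈ -1.5735e-6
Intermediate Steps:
f = -219501/163930 (f = 427*(-1/485) - 155*1/338 = -427/485 - 155/338 = -219501/163930 ≈ -1.3390)
1/(-635101 + t(f)) = 1/(-635101 - 423) = 1/(-635524) = -1/635524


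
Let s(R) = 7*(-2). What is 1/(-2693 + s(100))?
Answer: -1/2707 ≈ -0.00036941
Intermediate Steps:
s(R) = -14
1/(-2693 + s(100)) = 1/(-2693 - 14) = 1/(-2707) = -1/2707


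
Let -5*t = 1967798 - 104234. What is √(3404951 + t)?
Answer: √75805955/5 ≈ 1741.3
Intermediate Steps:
t = -1863564/5 (t = -(1967798 - 104234)/5 = -⅕*1863564 = -1863564/5 ≈ -3.7271e+5)
√(3404951 + t) = √(3404951 - 1863564/5) = √(15161191/5) = √75805955/5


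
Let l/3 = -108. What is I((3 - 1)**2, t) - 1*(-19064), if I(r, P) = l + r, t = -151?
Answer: 18744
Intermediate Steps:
l = -324 (l = 3*(-108) = -324)
I(r, P) = -324 + r
I((3 - 1)**2, t) - 1*(-19064) = (-324 + (3 - 1)**2) - 1*(-19064) = (-324 + 2**2) + 19064 = (-324 + 4) + 19064 = -320 + 19064 = 18744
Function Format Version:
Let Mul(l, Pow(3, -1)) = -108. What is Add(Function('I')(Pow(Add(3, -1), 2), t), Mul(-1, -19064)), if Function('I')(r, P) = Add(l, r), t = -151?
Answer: 18744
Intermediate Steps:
l = -324 (l = Mul(3, -108) = -324)
Function('I')(r, P) = Add(-324, r)
Add(Function('I')(Pow(Add(3, -1), 2), t), Mul(-1, -19064)) = Add(Add(-324, Pow(Add(3, -1), 2)), Mul(-1, -19064)) = Add(Add(-324, Pow(2, 2)), 19064) = Add(Add(-324, 4), 19064) = Add(-320, 19064) = 18744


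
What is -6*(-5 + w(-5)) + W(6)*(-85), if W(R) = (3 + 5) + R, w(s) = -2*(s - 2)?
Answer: -1244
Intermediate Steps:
w(s) = 4 - 2*s (w(s) = -2*(-2 + s) = 4 - 2*s)
W(R) = 8 + R
-6*(-5 + w(-5)) + W(6)*(-85) = -6*(-5 + (4 - 2*(-5))) + (8 + 6)*(-85) = -6*(-5 + (4 + 10)) + 14*(-85) = -6*(-5 + 14) - 1190 = -6*9 - 1190 = -54 - 1190 = -1244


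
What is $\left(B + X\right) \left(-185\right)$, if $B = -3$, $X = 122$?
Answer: $-22015$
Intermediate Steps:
$\left(B + X\right) \left(-185\right) = \left(-3 + 122\right) \left(-185\right) = 119 \left(-185\right) = -22015$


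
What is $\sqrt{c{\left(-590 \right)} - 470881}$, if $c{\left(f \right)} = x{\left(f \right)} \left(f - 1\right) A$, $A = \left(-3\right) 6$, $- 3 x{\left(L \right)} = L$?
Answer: $\sqrt{1621259} \approx 1273.3$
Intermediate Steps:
$x{\left(L \right)} = - \frac{L}{3}$
$A = -18$
$c{\left(f \right)} = 6 f \left(-1 + f\right)$ ($c{\left(f \right)} = - \frac{f}{3} \left(f - 1\right) \left(-18\right) = - \frac{f}{3} \left(-1 + f\right) \left(-18\right) = - \frac{f \left(-1 + f\right)}{3} \left(-18\right) = 6 f \left(-1 + f\right)$)
$\sqrt{c{\left(-590 \right)} - 470881} = \sqrt{6 \left(-590\right) \left(-1 - 590\right) - 470881} = \sqrt{6 \left(-590\right) \left(-591\right) - 470881} = \sqrt{2092140 - 470881} = \sqrt{1621259}$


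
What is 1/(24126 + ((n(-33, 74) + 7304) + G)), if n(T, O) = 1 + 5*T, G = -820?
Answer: 1/30446 ≈ 3.2845e-5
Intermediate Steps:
1/(24126 + ((n(-33, 74) + 7304) + G)) = 1/(24126 + (((1 + 5*(-33)) + 7304) - 820)) = 1/(24126 + (((1 - 165) + 7304) - 820)) = 1/(24126 + ((-164 + 7304) - 820)) = 1/(24126 + (7140 - 820)) = 1/(24126 + 6320) = 1/30446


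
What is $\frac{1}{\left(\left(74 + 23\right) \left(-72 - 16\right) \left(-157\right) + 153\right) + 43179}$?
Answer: $\frac{1}{1383484} \approx 7.2281 \cdot 10^{-7}$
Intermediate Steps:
$\frac{1}{\left(\left(74 + 23\right) \left(-72 - 16\right) \left(-157\right) + 153\right) + 43179} = \frac{1}{\left(97 \left(-88\right) \left(-157\right) + 153\right) + 43179} = \frac{1}{\left(\left(-8536\right) \left(-157\right) + 153\right) + 43179} = \frac{1}{\left(1340152 + 153\right) + 43179} = \frac{1}{1340305 + 43179} = \frac{1}{1383484}$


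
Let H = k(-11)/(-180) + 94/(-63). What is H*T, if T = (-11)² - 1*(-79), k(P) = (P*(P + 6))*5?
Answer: -38050/63 ≈ -603.97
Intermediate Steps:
k(P) = 5*P*(6 + P) (k(P) = (P*(6 + P))*5 = 5*P*(6 + P))
H = -761/252 (H = (5*(-11)*(6 - 11))/(-180) + 94/(-63) = (5*(-11)*(-5))*(-1/180) + 94*(-1/63) = 275*(-1/180) - 94/63 = -55/36 - 94/63 = -761/252 ≈ -3.0198)
T = 200 (T = 121 + 79 = 200)
H*T = -761/252*200 = -38050/63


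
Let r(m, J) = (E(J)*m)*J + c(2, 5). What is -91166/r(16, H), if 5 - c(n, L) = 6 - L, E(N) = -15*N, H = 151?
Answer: 45583/2736118 ≈ 0.016660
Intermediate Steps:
c(n, L) = -1 + L (c(n, L) = 5 - (6 - L) = 5 + (-6 + L) = -1 + L)
r(m, J) = 4 - 15*m*J² (r(m, J) = ((-15*J)*m)*J + (-1 + 5) = (-15*J*m)*J + 4 = -15*m*J² + 4 = 4 - 15*m*J²)
-91166/r(16, H) = -91166/(4 - 15*16*151²) = -91166/(4 - 15*16*22801) = -91166/(4 - 5472240) = -91166/(-5472236) = -91166*(-1/5472236) = 45583/2736118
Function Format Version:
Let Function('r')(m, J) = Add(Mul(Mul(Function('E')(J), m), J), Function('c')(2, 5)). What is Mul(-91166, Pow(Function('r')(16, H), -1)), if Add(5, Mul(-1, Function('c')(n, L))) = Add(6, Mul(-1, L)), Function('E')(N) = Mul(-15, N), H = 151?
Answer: Rational(45583, 2736118) ≈ 0.016660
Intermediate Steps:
Function('c')(n, L) = Add(-1, L) (Function('c')(n, L) = Add(5, Mul(-1, Add(6, Mul(-1, L)))) = Add(5, Add(-6, L)) = Add(-1, L))
Function('r')(m, J) = Add(4, Mul(-15, m, Pow(J, 2))) (Function('r')(m, J) = Add(Mul(Mul(Mul(-15, J), m), J), Add(-1, 5)) = Add(Mul(Mul(-15, J, m), J), 4) = Add(Mul(-15, m, Pow(J, 2)), 4) = Add(4, Mul(-15, m, Pow(J, 2))))
Mul(-91166, Pow(Function('r')(16, H), -1)) = Mul(-91166, Pow(Add(4, Mul(-15, 16, Pow(151, 2))), -1)) = Mul(-91166, Pow(Add(4, Mul(-15, 16, 22801)), -1)) = Mul(-91166, Pow(Add(4, -5472240), -1)) = Mul(-91166, Pow(-5472236, -1)) = Mul(-91166, Rational(-1, 5472236)) = Rational(45583, 2736118)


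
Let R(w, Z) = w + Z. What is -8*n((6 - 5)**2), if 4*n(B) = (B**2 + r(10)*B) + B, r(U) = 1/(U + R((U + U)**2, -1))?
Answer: -1638/409 ≈ -4.0049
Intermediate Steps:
R(w, Z) = Z + w
r(U) = 1/(-1 + U + 4*U**2) (r(U) = 1/(U + (-1 + (U + U)**2)) = 1/(U + (-1 + (2*U)**2)) = 1/(U + (-1 + 4*U**2)) = 1/(-1 + U + 4*U**2))
n(B) = B**2/4 + 205*B/818 (n(B) = ((B**2 + B/(-1 + 10 + 4*10**2)) + B)/4 = ((B**2 + B/(-1 + 10 + 4*100)) + B)/4 = ((B**2 + B/(-1 + 10 + 400)) + B)/4 = ((B**2 + B/409) + B)/4 = (B**2 + 410*B/409)/4 = B**2/4 + 205*B/818)
-8*n((6 - 5)**2) = -2*(6 - 5)**2*(410 + 409*(6 - 5)**2)/409 = -2*1**2*(410 + 409*1**2)/409 = -2*(410 + 409*1)/409 = -2*(410 + 409)/409 = -2*819/409 = -8*819/1636 = -1638/409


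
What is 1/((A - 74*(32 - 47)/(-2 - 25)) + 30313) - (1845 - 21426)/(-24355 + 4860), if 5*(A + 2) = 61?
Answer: -26682033939/26565719530 ≈ -1.0044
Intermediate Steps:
A = 51/5 (A = -2 + (1/5)*61 = -2 + 61/5 = 51/5 ≈ 10.200)
1/((A - 74*(32 - 47)/(-2 - 25)) + 30313) - (1845 - 21426)/(-24355 + 4860) = 1/((51/5 - 74*(32 - 47)/(-2 - 25)) + 30313) - (1845 - 21426)/(-24355 + 4860) = 1/((51/5 - (-1110)/(-27)) + 30313) - (-19581)/(-19495) = 1/((51/5 - (-1110)*(-1)/27) + 30313) - (-19581)*(-1)/19495 = 1/((51/5 - 74*5/9) + 30313) - 1*19581/19495 = 1/((51/5 - 370/9) + 30313) - 19581/19495 = 1/(-1391/45 + 30313) - 19581/19495 = 1/(1362694/45) - 19581/19495 = 45/1362694 - 19581/19495 = -26682033939/26565719530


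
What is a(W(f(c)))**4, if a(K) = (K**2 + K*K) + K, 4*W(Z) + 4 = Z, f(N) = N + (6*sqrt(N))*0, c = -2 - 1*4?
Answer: 10000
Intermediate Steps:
c = -6 (c = -2 - 4 = -6)
f(N) = N (f(N) = N + 0 = N)
W(Z) = -1 + Z/4
a(K) = K + 2*K**2 (a(K) = (K**2 + K**2) + K = 2*K**2 + K = K + 2*K**2)
a(W(f(c)))**4 = ((-1 + (1/4)*(-6))*(1 + 2*(-1 + (1/4)*(-6))))**4 = ((-1 - 3/2)*(1 + 2*(-1 - 3/2)))**4 = (-5*(1 + 2*(-5/2))/2)**4 = (-5*(1 - 5)/2)**4 = (-5/2*(-4))**4 = 10**4 = 10000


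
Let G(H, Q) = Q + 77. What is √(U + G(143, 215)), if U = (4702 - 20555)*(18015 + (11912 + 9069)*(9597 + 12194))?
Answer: 3*I*√805358796974 ≈ 2.6923e+6*I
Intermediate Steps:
G(H, Q) = 77 + Q
U = -7248229173058 (U = -15853*(18015 + 20981*21791) = -15853*(18015 + 457196971) = -15853*457214986 = -7248229173058)
√(U + G(143, 215)) = √(-7248229173058 + (77 + 215)) = √(-7248229173058 + 292) = √(-7248229172766) = 3*I*√805358796974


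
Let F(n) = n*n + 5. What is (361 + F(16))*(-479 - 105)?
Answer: -363248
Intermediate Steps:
F(n) = 5 + n² (F(n) = n² + 5 = 5 + n²)
(361 + F(16))*(-479 - 105) = (361 + (5 + 16²))*(-479 - 105) = (361 + (5 + 256))*(-584) = (361 + 261)*(-584) = 622*(-584) = -363248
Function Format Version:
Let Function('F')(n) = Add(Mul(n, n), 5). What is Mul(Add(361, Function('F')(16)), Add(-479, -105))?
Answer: -363248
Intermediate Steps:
Function('F')(n) = Add(5, Pow(n, 2)) (Function('F')(n) = Add(Pow(n, 2), 5) = Add(5, Pow(n, 2)))
Mul(Add(361, Function('F')(16)), Add(-479, -105)) = Mul(Add(361, Add(5, Pow(16, 2))), Add(-479, -105)) = Mul(Add(361, Add(5, 256)), -584) = Mul(Add(361, 261), -584) = Mul(622, -584) = -363248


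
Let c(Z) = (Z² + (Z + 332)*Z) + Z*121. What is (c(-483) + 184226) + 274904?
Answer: 706909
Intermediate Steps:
c(Z) = Z² + 121*Z + Z*(332 + Z) (c(Z) = (Z² + (332 + Z)*Z) + 121*Z = (Z² + Z*(332 + Z)) + 121*Z = Z² + 121*Z + Z*(332 + Z))
(c(-483) + 184226) + 274904 = (-483*(453 + 2*(-483)) + 184226) + 274904 = (-483*(453 - 966) + 184226) + 274904 = (-483*(-513) + 184226) + 274904 = (247779 + 184226) + 274904 = 432005 + 274904 = 706909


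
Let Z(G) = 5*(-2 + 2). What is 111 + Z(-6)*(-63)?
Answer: 111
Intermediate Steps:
Z(G) = 0 (Z(G) = 5*0 = 0)
111 + Z(-6)*(-63) = 111 + 0*(-63) = 111 + 0 = 111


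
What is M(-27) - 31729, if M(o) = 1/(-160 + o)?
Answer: -5933324/187 ≈ -31729.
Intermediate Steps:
M(-27) - 31729 = 1/(-160 - 27) - 31729 = 1/(-187) - 31729 = -1/187 - 31729 = -5933324/187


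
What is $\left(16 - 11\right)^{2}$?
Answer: $25$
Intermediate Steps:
$\left(16 - 11\right)^{2} = 5^{2} = 25$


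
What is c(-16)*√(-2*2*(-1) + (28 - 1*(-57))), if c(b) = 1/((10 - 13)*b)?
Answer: √89/48 ≈ 0.19654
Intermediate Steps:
c(b) = -1/(3*b) (c(b) = 1/((-3)*b) = -1/(3*b))
c(-16)*√(-2*2*(-1) + (28 - 1*(-57))) = (-⅓/(-16))*√(-2*2*(-1) + (28 - 1*(-57))) = (-⅓*(-1/16))*√(-4*(-1) + (28 + 57)) = √(4 + 85)/48 = √89/48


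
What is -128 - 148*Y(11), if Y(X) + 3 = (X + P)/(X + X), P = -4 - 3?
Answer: 3180/11 ≈ 289.09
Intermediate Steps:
P = -7
Y(X) = -3 + (-7 + X)/(2*X) (Y(X) = -3 + (X - 7)/(X + X) = -3 + (-7 + X)/((2*X)) = -3 + (-7 + X)*(1/(2*X)) = -3 + (-7 + X)/(2*X))
-128 - 148*Y(11) = -128 - 74*(-7 - 5*11)/11 = -128 - 74*(-7 - 55)/11 = -128 - 74*(-62)/11 = -128 - 148*(-31/11) = -128 + 4588/11 = 3180/11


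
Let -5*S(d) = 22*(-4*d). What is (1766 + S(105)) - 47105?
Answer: -43491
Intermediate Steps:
S(d) = 88*d/5 (S(d) = -22*(-4*d)/5 = -(-88)*d/5 = 88*d/5)
(1766 + S(105)) - 47105 = (1766 + (88/5)*105) - 47105 = (1766 + 1848) - 47105 = 3614 - 47105 = -43491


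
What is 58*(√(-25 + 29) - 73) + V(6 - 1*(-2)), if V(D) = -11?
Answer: -4129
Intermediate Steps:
58*(√(-25 + 29) - 73) + V(6 - 1*(-2)) = 58*(√(-25 + 29) - 73) - 11 = 58*(√4 - 73) - 11 = 58*(2 - 73) - 11 = 58*(-71) - 11 = -4118 - 11 = -4129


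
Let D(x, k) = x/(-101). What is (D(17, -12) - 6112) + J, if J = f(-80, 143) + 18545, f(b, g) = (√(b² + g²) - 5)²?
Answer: 3969990/101 - 10*√26849 ≈ 37668.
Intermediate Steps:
D(x, k) = -x/101 (D(x, k) = x*(-1/101) = -x/101)
f(b, g) = (-5 + √(b² + g²))²
J = 18545 + (-5 + √26849)² (J = (-5 + √((-80)² + 143²))² + 18545 = (-5 + √(6400 + 20449))² + 18545 = (-5 + √26849)² + 18545 = 18545 + (-5 + √26849)² ≈ 43780.)
(D(17, -12) - 6112) + J = (-1/101*17 - 6112) + (45419 - 10*√26849) = (-17/101 - 6112) + (45419 - 10*√26849) = -617329/101 + (45419 - 10*√26849) = 3969990/101 - 10*√26849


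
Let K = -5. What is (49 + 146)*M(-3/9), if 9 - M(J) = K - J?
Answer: 2665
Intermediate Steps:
M(J) = 14 + J (M(J) = 9 - (-5 - J) = 9 + (5 + J) = 14 + J)
(49 + 146)*M(-3/9) = (49 + 146)*(14 - 3/9) = 195*(14 - 3*⅑) = 195*(14 - ⅓) = 195*(41/3) = 2665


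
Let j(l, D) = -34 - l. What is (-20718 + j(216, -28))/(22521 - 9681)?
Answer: -2621/1605 ≈ -1.6330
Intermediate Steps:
(-20718 + j(216, -28))/(22521 - 9681) = (-20718 + (-34 - 1*216))/(22521 - 9681) = (-20718 + (-34 - 216))/12840 = (-20718 - 250)*(1/12840) = -20968*1/12840 = -2621/1605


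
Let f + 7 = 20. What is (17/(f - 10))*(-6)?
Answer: -34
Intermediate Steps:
f = 13 (f = -7 + 20 = 13)
(17/(f - 10))*(-6) = (17/(13 - 10))*(-6) = (17/3)*(-6) = -34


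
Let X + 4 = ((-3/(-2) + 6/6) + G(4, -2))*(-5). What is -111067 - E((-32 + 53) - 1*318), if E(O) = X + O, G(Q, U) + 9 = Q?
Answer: -221557/2 ≈ -1.1078e+5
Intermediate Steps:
G(Q, U) = -9 + Q
X = 17/2 (X = -4 + ((-3/(-2) + 6/6) + (-9 + 4))*(-5) = -4 + ((-3*(-1/2) + 6*(1/6)) - 5)*(-5) = -4 + ((3/2 + 1) - 5)*(-5) = -4 + (5/2 - 5)*(-5) = -4 - 5/2*(-5) = -4 + 25/2 = 17/2 ≈ 8.5000)
E(O) = 17/2 + O
-111067 - E((-32 + 53) - 1*318) = -111067 - (17/2 + ((-32 + 53) - 1*318)) = -111067 - (17/2 + (21 - 318)) = -111067 - (17/2 - 297) = -111067 - 1*(-577/2) = -111067 + 577/2 = -221557/2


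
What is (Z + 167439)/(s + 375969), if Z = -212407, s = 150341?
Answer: -22484/263155 ≈ -0.085440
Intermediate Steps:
(Z + 167439)/(s + 375969) = (-212407 + 167439)/(150341 + 375969) = -44968/526310 = -44968*1/526310 = -22484/263155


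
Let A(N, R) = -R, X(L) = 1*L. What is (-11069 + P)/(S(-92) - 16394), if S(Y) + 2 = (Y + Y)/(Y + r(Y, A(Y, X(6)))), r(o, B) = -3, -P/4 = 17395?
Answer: 7661655/1557436 ≈ 4.9194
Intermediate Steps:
P = -69580 (P = -4*17395 = -69580)
X(L) = L
S(Y) = -2 + 2*Y/(-3 + Y) (S(Y) = -2 + (Y + Y)/(Y - 3) = -2 + (2*Y)/(-3 + Y) = -2 + 2*Y/(-3 + Y))
(-11069 + P)/(S(-92) - 16394) = (-11069 - 69580)/(6/(-3 - 92) - 16394) = -80649/(6/(-95) - 16394) = -80649/(6*(-1/95) - 16394) = -80649/(-6/95 - 16394) = -80649/(-1557436/95) = -80649*(-95/1557436) = 7661655/1557436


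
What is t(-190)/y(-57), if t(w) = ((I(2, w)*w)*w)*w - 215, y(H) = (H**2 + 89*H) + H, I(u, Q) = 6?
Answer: 41154215/1881 ≈ 21879.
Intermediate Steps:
y(H) = H**2 + 90*H
t(w) = -215 + 6*w**3 (t(w) = ((6*w)*w)*w - 215 = (6*w**2)*w - 215 = 6*w**3 - 215 = -215 + 6*w**3)
t(-190)/y(-57) = (-215 + 6*(-190)**3)/((-57*(90 - 57))) = (-215 + 6*(-6859000))/((-57*33)) = (-215 - 41154000)/(-1881) = -41154215*(-1/1881) = 41154215/1881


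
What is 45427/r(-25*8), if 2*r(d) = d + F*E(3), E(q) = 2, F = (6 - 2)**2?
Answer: -45427/84 ≈ -540.80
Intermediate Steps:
F = 16 (F = 4**2 = 16)
r(d) = 16 + d/2 (r(d) = (d + 16*2)/2 = (d + 32)/2 = (32 + d)/2 = 16 + d/2)
45427/r(-25*8) = 45427/(16 + (-25*8)/2) = 45427/(16 + (1/2)*(-200)) = 45427/(16 - 100) = 45427/(-84) = 45427*(-1/84) = -45427/84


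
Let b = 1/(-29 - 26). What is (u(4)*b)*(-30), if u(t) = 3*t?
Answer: 72/11 ≈ 6.5455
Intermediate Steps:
b = -1/55 (b = 1/(-55) = -1/55 ≈ -0.018182)
(u(4)*b)*(-30) = ((3*4)*(-1/55))*(-30) = (12*(-1/55))*(-30) = -12/55*(-30) = 72/11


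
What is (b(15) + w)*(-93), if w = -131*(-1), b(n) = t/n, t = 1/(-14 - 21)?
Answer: -2131994/175 ≈ -12183.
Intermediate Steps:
t = -1/35 (t = 1/(-35) = -1/35 ≈ -0.028571)
b(n) = -1/(35*n)
w = 131
(b(15) + w)*(-93) = (-1/35/15 + 131)*(-93) = (-1/35*1/15 + 131)*(-93) = (-1/525 + 131)*(-93) = (68774/525)*(-93) = -2131994/175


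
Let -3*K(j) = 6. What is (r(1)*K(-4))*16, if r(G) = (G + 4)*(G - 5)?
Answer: 640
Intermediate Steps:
K(j) = -2 (K(j) = -⅓*6 = -2)
r(G) = (-5 + G)*(4 + G) (r(G) = (4 + G)*(-5 + G) = (-5 + G)*(4 + G))
(r(1)*K(-4))*16 = ((-20 + 1² - 1*1)*(-2))*16 = ((-20 + 1 - 1)*(-2))*16 = -20*(-2)*16 = 40*16 = 640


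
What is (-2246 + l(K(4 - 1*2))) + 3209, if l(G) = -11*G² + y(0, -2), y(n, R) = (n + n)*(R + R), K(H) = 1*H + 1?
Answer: 864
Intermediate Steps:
K(H) = 1 + H (K(H) = H + 1 = 1 + H)
y(n, R) = 4*R*n (y(n, R) = (2*n)*(2*R) = 4*R*n)
l(G) = -11*G² (l(G) = -11*G² + 4*(-2)*0 = -11*G² + 0 = -11*G²)
(-2246 + l(K(4 - 1*2))) + 3209 = (-2246 - 11*(1 + (4 - 1*2))²) + 3209 = (-2246 - 11*(1 + (4 - 2))²) + 3209 = (-2246 - 11*(1 + 2)²) + 3209 = (-2246 - 11*3²) + 3209 = (-2246 - 11*9) + 3209 = (-2246 - 99) + 3209 = -2345 + 3209 = 864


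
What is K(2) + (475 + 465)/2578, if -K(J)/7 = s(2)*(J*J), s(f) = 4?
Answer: -143898/1289 ≈ -111.64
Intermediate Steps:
K(J) = -28*J**2 (K(J) = -28*J*J = -28*J**2)
K(2) + (475 + 465)/2578 = -28*2**2 + (475 + 465)/2578 = -28*4 + 940*(1/2578) = -112 + 470/1289 = -143898/1289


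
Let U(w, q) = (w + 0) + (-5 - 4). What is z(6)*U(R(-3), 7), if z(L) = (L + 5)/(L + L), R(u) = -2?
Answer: -121/12 ≈ -10.083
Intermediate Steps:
U(w, q) = -9 + w (U(w, q) = w - 9 = -9 + w)
z(L) = (5 + L)/(2*L) (z(L) = (5 + L)/((2*L)) = (5 + L)*(1/(2*L)) = (5 + L)/(2*L))
z(6)*U(R(-3), 7) = ((½)*(5 + 6)/6)*(-9 - 2) = ((½)*(⅙)*11)*(-11) = (11/12)*(-11) = -121/12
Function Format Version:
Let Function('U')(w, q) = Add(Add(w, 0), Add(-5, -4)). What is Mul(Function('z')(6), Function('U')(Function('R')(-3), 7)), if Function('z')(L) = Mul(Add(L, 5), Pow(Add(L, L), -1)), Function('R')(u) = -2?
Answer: Rational(-121, 12) ≈ -10.083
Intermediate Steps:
Function('U')(w, q) = Add(-9, w) (Function('U')(w, q) = Add(w, -9) = Add(-9, w))
Function('z')(L) = Mul(Rational(1, 2), Pow(L, -1), Add(5, L)) (Function('z')(L) = Mul(Add(5, L), Pow(Mul(2, L), -1)) = Mul(Add(5, L), Mul(Rational(1, 2), Pow(L, -1))) = Mul(Rational(1, 2), Pow(L, -1), Add(5, L)))
Mul(Function('z')(6), Function('U')(Function('R')(-3), 7)) = Mul(Mul(Rational(1, 2), Pow(6, -1), Add(5, 6)), Add(-9, -2)) = Mul(Mul(Rational(1, 2), Rational(1, 6), 11), -11) = Mul(Rational(11, 12), -11) = Rational(-121, 12)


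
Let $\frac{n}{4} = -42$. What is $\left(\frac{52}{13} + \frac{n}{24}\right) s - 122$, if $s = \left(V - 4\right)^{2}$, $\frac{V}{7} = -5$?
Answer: $-4685$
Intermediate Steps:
$n = -168$ ($n = 4 \left(-42\right) = -168$)
$V = -35$ ($V = 7 \left(-5\right) = -35$)
$s = 1521$ ($s = \left(-35 - 4\right)^{2} = \left(-39\right)^{2} = 1521$)
$\left(\frac{52}{13} + \frac{n}{24}\right) s - 122 = \left(\frac{52}{13} - \frac{168}{24}\right) 1521 - 122 = \left(52 \cdot \frac{1}{13} - 7\right) 1521 - 122 = \left(4 - 7\right) 1521 - 122 = \left(-3\right) 1521 - 122 = -4563 - 122 = -4685$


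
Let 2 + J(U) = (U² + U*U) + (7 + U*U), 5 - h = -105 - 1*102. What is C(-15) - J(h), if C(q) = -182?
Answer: -135019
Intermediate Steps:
h = 212 (h = 5 - (-105 - 1*102) = 5 - (-105 - 102) = 5 - 1*(-207) = 5 + 207 = 212)
J(U) = 5 + 3*U² (J(U) = -2 + ((U² + U*U) + (7 + U*U)) = -2 + ((U² + U²) + (7 + U²)) = -2 + (2*U² + (7 + U²)) = -2 + (7 + 3*U²) = 5 + 3*U²)
C(-15) - J(h) = -182 - (5 + 3*212²) = -182 - (5 + 3*44944) = -182 - (5 + 134832) = -182 - 1*134837 = -182 - 134837 = -135019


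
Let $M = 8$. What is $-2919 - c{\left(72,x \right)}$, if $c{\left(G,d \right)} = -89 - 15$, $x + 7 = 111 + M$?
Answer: $-2815$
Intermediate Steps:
$x = 112$ ($x = -7 + \left(111 + 8\right) = -7 + 119 = 112$)
$c{\left(G,d \right)} = -104$
$-2919 - c{\left(72,x \right)} = -2919 - -104 = -2919 + 104 = -2815$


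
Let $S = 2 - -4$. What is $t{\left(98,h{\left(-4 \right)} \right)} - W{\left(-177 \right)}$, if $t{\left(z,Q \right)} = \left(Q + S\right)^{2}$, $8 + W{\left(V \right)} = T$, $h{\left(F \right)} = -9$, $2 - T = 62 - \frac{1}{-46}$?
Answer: $\frac{3543}{46} \approx 77.022$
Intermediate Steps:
$T = - \frac{2761}{46}$ ($T = 2 - \left(62 - \frac{1}{-46}\right) = 2 - \left(62 - - \frac{1}{46}\right) = 2 - \left(62 + \frac{1}{46}\right) = 2 - \frac{2853}{46} = - \frac{2761}{46} \approx -60.022$)
$S = 6$ ($S = 2 + 4 = 6$)
$W{\left(V \right)} = - \frac{3129}{46}$ ($W{\left(V \right)} = -8 - \frac{2761}{46} = - \frac{3129}{46}$)
$t{\left(z,Q \right)} = \left(6 + Q\right)^{2}$ ($t{\left(z,Q \right)} = \left(Q + 6\right)^{2} = \left(6 + Q\right)^{2}$)
$t{\left(98,h{\left(-4 \right)} \right)} - W{\left(-177 \right)} = \left(6 - 9\right)^{2} - - \frac{3129}{46} = \left(-3\right)^{2} + \frac{3129}{46} = 9 + \frac{3129}{46} = \frac{3543}{46}$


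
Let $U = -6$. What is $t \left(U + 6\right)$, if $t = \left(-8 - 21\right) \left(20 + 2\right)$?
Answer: $0$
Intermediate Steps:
$t = -638$ ($t = \left(-29\right) 22 = -638$)
$t \left(U + 6\right) = - 638 \left(-6 + 6\right) = \left(-638\right) 0 = 0$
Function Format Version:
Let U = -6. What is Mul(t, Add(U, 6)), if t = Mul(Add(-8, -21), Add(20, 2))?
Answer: 0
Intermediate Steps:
t = -638 (t = Mul(-29, 22) = -638)
Mul(t, Add(U, 6)) = Mul(-638, Add(-6, 6)) = Mul(-638, 0) = 0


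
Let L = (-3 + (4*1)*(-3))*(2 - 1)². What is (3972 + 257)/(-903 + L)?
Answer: -4229/918 ≈ -4.6068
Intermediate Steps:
L = -15 (L = (-3 + 4*(-3))*1² = (-3 - 12)*1 = -15*1 = -15)
(3972 + 257)/(-903 + L) = (3972 + 257)/(-903 - 15) = 4229/(-918) = 4229*(-1/918) = -4229/918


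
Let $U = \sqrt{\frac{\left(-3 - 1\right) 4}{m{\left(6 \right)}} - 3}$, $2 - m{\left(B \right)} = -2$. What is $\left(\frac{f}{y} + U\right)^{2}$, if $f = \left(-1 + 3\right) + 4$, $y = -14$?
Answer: $\frac{\left(3 - 7 i \sqrt{7}\right)^{2}}{49} \approx -6.8163 - 2.2678 i$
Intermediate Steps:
$f = 6$ ($f = 2 + 4 = 6$)
$m{\left(B \right)} = 4$ ($m{\left(B \right)} = 2 - -2 = 2 + 2 = 4$)
$U = i \sqrt{7}$ ($U = \sqrt{\frac{\left(-3 - 1\right) 4}{4} - 3} = \sqrt{\left(-4\right) 4 \cdot \frac{1}{4} - 3} = \sqrt{\left(-16\right) \frac{1}{4} - 3} = \sqrt{-4 - 3} = \sqrt{-7} = i \sqrt{7} \approx 2.6458 i$)
$\left(\frac{f}{y} + U\right)^{2} = \left(\frac{6}{-14} + i \sqrt{7}\right)^{2} = \left(6 \left(- \frac{1}{14}\right) + i \sqrt{7}\right)^{2} = \left(- \frac{3}{7} + i \sqrt{7}\right)^{2}$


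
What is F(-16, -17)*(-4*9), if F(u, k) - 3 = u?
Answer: 468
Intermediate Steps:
F(u, k) = 3 + u
F(-16, -17)*(-4*9) = (3 - 16)*(-4*9) = -13*(-36) = 468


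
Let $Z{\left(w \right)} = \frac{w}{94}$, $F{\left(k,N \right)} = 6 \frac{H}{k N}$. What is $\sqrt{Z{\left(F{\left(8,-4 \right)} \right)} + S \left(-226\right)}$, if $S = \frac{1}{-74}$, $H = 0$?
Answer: $\frac{\sqrt{4181}}{37} \approx 1.7476$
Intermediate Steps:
$S = - \frac{1}{74} \approx -0.013514$
$F{\left(k,N \right)} = 0$ ($F{\left(k,N \right)} = 6 \frac{0}{k N} = 6 \frac{0}{N k} = 6 \cdot 0 \frac{1}{N k} = 6 \cdot 0 = 0$)
$Z{\left(w \right)} = \frac{w}{94}$ ($Z{\left(w \right)} = w \frac{1}{94} = \frac{w}{94}$)
$\sqrt{Z{\left(F{\left(8,-4 \right)} \right)} + S \left(-226\right)} = \sqrt{\frac{1}{94} \cdot 0 - - \frac{113}{37}} = \sqrt{0 + \frac{113}{37}} = \sqrt{\frac{113}{37}} = \frac{\sqrt{4181}}{37}$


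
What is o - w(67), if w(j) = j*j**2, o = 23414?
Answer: -277349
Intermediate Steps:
w(j) = j**3
o - w(67) = 23414 - 1*67**3 = 23414 - 1*300763 = 23414 - 300763 = -277349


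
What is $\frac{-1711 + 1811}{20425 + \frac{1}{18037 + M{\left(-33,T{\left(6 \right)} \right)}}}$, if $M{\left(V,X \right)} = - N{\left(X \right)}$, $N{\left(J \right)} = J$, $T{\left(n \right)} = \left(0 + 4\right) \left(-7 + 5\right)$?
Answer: $\frac{902250}{184284563} \approx 0.004896$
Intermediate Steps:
$T{\left(n \right)} = -8$ ($T{\left(n \right)} = 4 \left(-2\right) = -8$)
$M{\left(V,X \right)} = - X$
$\frac{-1711 + 1811}{20425 + \frac{1}{18037 + M{\left(-33,T{\left(6 \right)} \right)}}} = \frac{-1711 + 1811}{20425 + \frac{1}{18037 - -8}} = \frac{100}{20425 + \frac{1}{18037 + 8}} = \frac{100}{20425 + \frac{1}{18045}} = \frac{100}{\frac{368569126}{18045}} = 100 \cdot \frac{18045}{368569126} = \frac{902250}{184284563}$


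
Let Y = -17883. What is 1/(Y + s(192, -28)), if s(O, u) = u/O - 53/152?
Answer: -912/16309747 ≈ -5.5917e-5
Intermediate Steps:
s(O, u) = -53/152 + u/O (s(O, u) = u/O - 53*1/152 = u/O - 53/152 = -53/152 + u/O)
1/(Y + s(192, -28)) = 1/(-17883 + (-53/152 - 28/192)) = 1/(-17883 + (-53/152 - 28*1/192)) = 1/(-17883 + (-53/152 - 7/48)) = 1/(-17883 - 451/912) = 1/(-16309747/912) = -912/16309747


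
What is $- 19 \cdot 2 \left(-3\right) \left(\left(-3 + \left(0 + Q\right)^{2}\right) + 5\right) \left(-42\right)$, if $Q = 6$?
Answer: $-181944$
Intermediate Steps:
$- 19 \cdot 2 \left(-3\right) \left(\left(-3 + \left(0 + Q\right)^{2}\right) + 5\right) \left(-42\right) = - 19 \cdot 2 \left(-3\right) \left(\left(-3 + \left(0 + 6\right)^{2}\right) + 5\right) \left(-42\right) = - 19 \left(- 6 \left(\left(-3 + 6^{2}\right) + 5\right)\right) \left(-42\right) = - 19 \left(- 6 \left(\left(-3 + 36\right) + 5\right)\right) \left(-42\right) = - 19 \left(- 6 \left(33 + 5\right)\right) \left(-42\right) = - 19 \left(\left(-6\right) 38\right) \left(-42\right) = \left(-19\right) \left(-228\right) \left(-42\right) = 4332 \left(-42\right) = -181944$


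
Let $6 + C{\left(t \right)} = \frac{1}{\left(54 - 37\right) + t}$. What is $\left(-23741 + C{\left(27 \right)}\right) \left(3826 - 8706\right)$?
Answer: $\frac{1274737740}{11} \approx 1.1589 \cdot 10^{8}$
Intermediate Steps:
$C{\left(t \right)} = -6 + \frac{1}{17 + t}$ ($C{\left(t \right)} = -6 + \frac{1}{\left(54 - 37\right) + t} = -6 + \frac{1}{17 + t}$)
$\left(-23741 + C{\left(27 \right)}\right) \left(3826 - 8706\right) = \left(-23741 + \frac{-101 - 162}{17 + 27}\right) \left(3826 - 8706\right) = \left(-23741 + \frac{-101 - 162}{44}\right) \left(-4880\right) = \left(-23741 + \frac{1}{44} \left(-263\right)\right) \left(-4880\right) = \left(-23741 - \frac{263}{44}\right) \left(-4880\right) = \left(- \frac{1044867}{44}\right) \left(-4880\right) = \frac{1274737740}{11}$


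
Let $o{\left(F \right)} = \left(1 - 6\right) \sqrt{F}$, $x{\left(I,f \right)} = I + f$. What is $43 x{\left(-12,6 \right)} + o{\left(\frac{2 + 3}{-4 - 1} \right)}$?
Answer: $-258 - 5 i \approx -258.0 - 5.0 i$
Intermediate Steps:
$o{\left(F \right)} = - 5 \sqrt{F}$ ($o{\left(F \right)} = \left(1 - 6\right) \sqrt{F} = - 5 \sqrt{F}$)
$43 x{\left(-12,6 \right)} + o{\left(\frac{2 + 3}{-4 - 1} \right)} = 43 \left(-12 + 6\right) - 5 \sqrt{\frac{2 + 3}{-4 - 1}} = 43 \left(-6\right) - 5 \sqrt{\frac{5}{-5}} = -258 - 5 \sqrt{5 \left(- \frac{1}{5}\right)} = -258 - 5 \sqrt{-1} = -258 - 5 i$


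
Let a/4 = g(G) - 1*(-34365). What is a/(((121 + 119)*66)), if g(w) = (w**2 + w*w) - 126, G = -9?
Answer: 11467/1320 ≈ 8.6871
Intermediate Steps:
g(w) = -126 + 2*w**2 (g(w) = (w**2 + w**2) - 126 = 2*w**2 - 126 = -126 + 2*w**2)
a = 137604 (a = 4*((-126 + 2*(-9)**2) - 1*(-34365)) = 4*((-126 + 2*81) + 34365) = 4*((-126 + 162) + 34365) = 4*(36 + 34365) = 4*34401 = 137604)
a/(((121 + 119)*66)) = 137604/(((121 + 119)*66)) = 137604/((240*66)) = 137604/15840 = 137604*(1/15840) = 11467/1320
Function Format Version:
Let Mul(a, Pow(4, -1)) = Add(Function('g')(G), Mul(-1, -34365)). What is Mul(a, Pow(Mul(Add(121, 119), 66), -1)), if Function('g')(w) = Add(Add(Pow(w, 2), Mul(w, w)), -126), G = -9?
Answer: Rational(11467, 1320) ≈ 8.6871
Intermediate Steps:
Function('g')(w) = Add(-126, Mul(2, Pow(w, 2))) (Function('g')(w) = Add(Add(Pow(w, 2), Pow(w, 2)), -126) = Add(Mul(2, Pow(w, 2)), -126) = Add(-126, Mul(2, Pow(w, 2))))
a = 137604 (a = Mul(4, Add(Add(-126, Mul(2, Pow(-9, 2))), Mul(-1, -34365))) = Mul(4, Add(Add(-126, Mul(2, 81)), 34365)) = Mul(4, Add(Add(-126, 162), 34365)) = Mul(4, Add(36, 34365)) = Mul(4, 34401) = 137604)
Mul(a, Pow(Mul(Add(121, 119), 66), -1)) = Mul(137604, Pow(Mul(Add(121, 119), 66), -1)) = Mul(137604, Pow(Mul(240, 66), -1)) = Mul(137604, Pow(15840, -1)) = Mul(137604, Rational(1, 15840)) = Rational(11467, 1320)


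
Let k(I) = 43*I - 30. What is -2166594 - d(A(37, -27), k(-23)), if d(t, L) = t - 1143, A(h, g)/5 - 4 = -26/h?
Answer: -80122297/37 ≈ -2.1655e+6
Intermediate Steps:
A(h, g) = 20 - 130/h (A(h, g) = 20 + 5*(-26/h) = 20 - 130/h)
k(I) = -30 + 43*I
d(t, L) = -1143 + t
-2166594 - d(A(37, -27), k(-23)) = -2166594 - (-1143 + (20 - 130/37)) = -2166594 - (-1143 + 610/37) = -2166594 - 1*(-41681/37) = -2166594 + 41681/37 = -80122297/37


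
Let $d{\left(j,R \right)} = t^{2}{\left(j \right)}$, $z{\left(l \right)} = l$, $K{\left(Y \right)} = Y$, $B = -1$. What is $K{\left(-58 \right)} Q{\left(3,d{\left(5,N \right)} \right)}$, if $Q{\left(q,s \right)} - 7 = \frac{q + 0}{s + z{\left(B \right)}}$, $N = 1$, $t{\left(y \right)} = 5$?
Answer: $- \frac{1653}{4} \approx -413.25$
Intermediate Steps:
$d{\left(j,R \right)} = 25$ ($d{\left(j,R \right)} = 5^{2} = 25$)
$Q{\left(q,s \right)} = 7 + \frac{q}{-1 + s}$ ($Q{\left(q,s \right)} = 7 + \frac{q + 0}{s - 1} = 7 + \frac{q}{-1 + s}$)
$K{\left(-58 \right)} Q{\left(3,d{\left(5,N \right)} \right)} = - 58 \frac{-7 + 3 + 7 \cdot 25}{-1 + 25} = - 58 \frac{-7 + 3 + 175}{24} = - 58 \cdot \frac{1}{24} \cdot 171 = \left(-58\right) \frac{57}{8} = - \frac{1653}{4}$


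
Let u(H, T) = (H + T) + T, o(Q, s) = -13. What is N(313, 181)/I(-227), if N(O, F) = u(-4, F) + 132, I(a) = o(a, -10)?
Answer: -490/13 ≈ -37.692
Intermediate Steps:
u(H, T) = H + 2*T
I(a) = -13
N(O, F) = 128 + 2*F (N(O, F) = (-4 + 2*F) + 132 = 128 + 2*F)
N(313, 181)/I(-227) = (128 + 2*181)/(-13) = (128 + 362)*(-1/13) = 490*(-1/13) = -490/13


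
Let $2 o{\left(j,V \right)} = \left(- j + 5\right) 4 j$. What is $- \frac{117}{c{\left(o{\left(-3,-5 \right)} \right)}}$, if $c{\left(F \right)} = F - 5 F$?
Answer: $- \frac{39}{64} \approx -0.60938$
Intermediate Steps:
$o{\left(j,V \right)} = \frac{j \left(20 - 4 j\right)}{2}$ ($o{\left(j,V \right)} = \frac{\left(- j + 5\right) 4 j}{2} = \frac{\left(5 - j\right) 4 j}{2} = \frac{\left(20 - 4 j\right) j}{2} = \frac{j \left(20 - 4 j\right)}{2}$)
$c{\left(F \right)} = - 4 F$
$- \frac{117}{c{\left(o{\left(-3,-5 \right)} \right)}} = - \frac{117}{\left(-4\right) 2 \left(-3\right) \left(5 - -3\right)} = - \frac{117}{\left(-4\right) 2 \left(-3\right) \left(5 + 3\right)} = - \frac{117}{\left(-4\right) 2 \left(-3\right) 8} = - \frac{117}{\left(-4\right) \left(-48\right)} = - \frac{117}{192} = \left(-117\right) \frac{1}{192} = - \frac{39}{64}$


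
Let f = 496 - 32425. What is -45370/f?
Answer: 45370/31929 ≈ 1.4210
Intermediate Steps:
f = -31929
-45370/f = -45370/(-31929) = -45370*(-1/31929) = 45370/31929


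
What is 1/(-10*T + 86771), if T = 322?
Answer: 1/83551 ≈ 1.1969e-5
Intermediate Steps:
1/(-10*T + 86771) = 1/(-10*322 + 86771) = 1/(-3220 + 86771) = 1/83551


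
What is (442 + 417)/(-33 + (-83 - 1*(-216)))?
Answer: 859/100 ≈ 8.5900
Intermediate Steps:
(442 + 417)/(-33 + (-83 - 1*(-216))) = 859/(-33 + (-83 + 216)) = 859/(-33 + 133) = 859/100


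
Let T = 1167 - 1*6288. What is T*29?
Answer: -148509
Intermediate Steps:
T = -5121 (T = 1167 - 6288 = -5121)
T*29 = -5121*29 = -148509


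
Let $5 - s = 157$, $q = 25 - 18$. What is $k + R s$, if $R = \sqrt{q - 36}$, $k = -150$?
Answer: $-150 - 152 i \sqrt{29} \approx -150.0 - 818.54 i$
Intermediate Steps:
$q = 7$ ($q = 25 - 18 = 7$)
$s = -152$ ($s = 5 - 157 = -152$)
$R = i \sqrt{29}$ ($R = \sqrt{7 - 36} = \sqrt{-29} = i \sqrt{29} \approx 5.3852 i$)
$k + R s = -150 + i \sqrt{29} \left(-152\right) = -150 - 152 i \sqrt{29}$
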